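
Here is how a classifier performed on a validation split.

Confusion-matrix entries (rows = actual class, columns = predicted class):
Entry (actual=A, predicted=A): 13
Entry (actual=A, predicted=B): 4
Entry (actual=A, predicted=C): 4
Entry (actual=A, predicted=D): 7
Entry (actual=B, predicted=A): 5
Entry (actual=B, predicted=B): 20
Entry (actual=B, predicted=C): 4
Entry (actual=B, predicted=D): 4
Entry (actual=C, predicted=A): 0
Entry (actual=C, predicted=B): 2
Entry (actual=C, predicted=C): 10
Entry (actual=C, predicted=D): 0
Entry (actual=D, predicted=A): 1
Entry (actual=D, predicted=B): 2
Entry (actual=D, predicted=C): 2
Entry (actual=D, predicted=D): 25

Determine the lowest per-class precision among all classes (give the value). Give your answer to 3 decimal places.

Per-class precision (TP/(TP+FP)):
  A: TP=13, FP=5+0+1=6 → 13/19 = 0.6842
  B: TP=20, FP=4+2+2=8 → 20/28 = 0.7143
  C: TP=10, FP=4+4+2=10 → 10/20 = 0.5000
  D: TP=25, FP=7+4+0=11 → 25/36 = 0.6944
Lowest is class 'C' with precision = 0.500.

0.500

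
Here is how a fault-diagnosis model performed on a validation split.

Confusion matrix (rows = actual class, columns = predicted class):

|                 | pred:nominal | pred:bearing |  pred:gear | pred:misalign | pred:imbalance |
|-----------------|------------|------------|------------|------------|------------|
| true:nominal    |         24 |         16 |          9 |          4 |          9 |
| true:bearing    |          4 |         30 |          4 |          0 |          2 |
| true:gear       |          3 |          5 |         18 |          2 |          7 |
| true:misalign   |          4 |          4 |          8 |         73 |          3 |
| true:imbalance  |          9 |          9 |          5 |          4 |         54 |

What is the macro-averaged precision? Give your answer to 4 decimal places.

0.6046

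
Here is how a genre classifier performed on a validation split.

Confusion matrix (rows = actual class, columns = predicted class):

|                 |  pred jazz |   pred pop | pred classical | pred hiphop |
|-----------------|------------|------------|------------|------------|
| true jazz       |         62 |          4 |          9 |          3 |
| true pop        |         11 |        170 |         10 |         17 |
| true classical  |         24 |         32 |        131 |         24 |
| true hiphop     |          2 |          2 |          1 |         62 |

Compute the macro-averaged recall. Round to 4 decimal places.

Per-class recall (TP/(TP+FN)):
  jazz: TP=62, FN=4+9+3=16 → 62/78 = 0.79487
  pop: TP=170, FN=11+10+17=38 → 170/208 = 0.81731
  classical: TP=131, FN=24+32+24=80 → 131/211 = 0.62085
  hiphop: TP=62, FN=2+2+1=5 → 62/67 = 0.92537
Macro-recall = mean = (0.79487 + 0.81731 + 0.62085 + 0.92537) / 4 = 0.7896

0.7896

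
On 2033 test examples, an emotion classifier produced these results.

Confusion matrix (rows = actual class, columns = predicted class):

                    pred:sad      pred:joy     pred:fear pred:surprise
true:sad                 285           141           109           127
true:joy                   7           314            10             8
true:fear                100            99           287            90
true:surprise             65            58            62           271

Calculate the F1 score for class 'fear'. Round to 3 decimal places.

0.550

F1 score = 2·TP/(2·TP+FP+FN).
fear: TP=287, FP=109+10+62=181, FN=100+99+90=289 → 574/1044 = 0.5498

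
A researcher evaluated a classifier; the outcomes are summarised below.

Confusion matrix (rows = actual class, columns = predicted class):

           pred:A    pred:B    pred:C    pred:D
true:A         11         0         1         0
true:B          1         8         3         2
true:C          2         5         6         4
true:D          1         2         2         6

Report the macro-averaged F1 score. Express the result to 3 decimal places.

Per-class F1 score (2·TP/(2·TP+FP+FN)):
  A: TP=11, FP=1+2+1=4, FN=0+1+0=1 → 22/27 = 0.8148
  B: TP=8, FP=0+5+2=7, FN=1+3+2=6 → 16/29 = 0.5517
  C: TP=6, FP=1+3+2=6, FN=2+5+4=11 → 12/29 = 0.4138
  D: TP=6, FP=0+2+4=6, FN=1+2+2=5 → 12/23 = 0.5217
Macro-F1 score = mean = (0.8148 + 0.5517 + 0.4138 + 0.5217) / 4 = 0.576

0.576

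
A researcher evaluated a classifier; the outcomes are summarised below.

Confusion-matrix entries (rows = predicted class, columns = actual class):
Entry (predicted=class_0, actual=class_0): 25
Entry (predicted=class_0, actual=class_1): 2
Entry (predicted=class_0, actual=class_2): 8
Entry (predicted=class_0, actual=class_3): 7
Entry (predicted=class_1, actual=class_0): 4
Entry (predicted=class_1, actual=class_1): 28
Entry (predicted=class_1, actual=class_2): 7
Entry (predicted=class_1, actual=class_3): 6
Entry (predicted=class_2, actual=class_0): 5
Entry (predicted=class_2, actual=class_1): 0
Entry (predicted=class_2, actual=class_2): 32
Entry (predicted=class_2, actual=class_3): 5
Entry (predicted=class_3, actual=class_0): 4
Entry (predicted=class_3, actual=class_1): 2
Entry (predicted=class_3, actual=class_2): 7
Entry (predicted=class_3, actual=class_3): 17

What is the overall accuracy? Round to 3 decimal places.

Accuracy = trace / total = (25+28+32+17=102) / 159 = 102/159 = 0.642

0.642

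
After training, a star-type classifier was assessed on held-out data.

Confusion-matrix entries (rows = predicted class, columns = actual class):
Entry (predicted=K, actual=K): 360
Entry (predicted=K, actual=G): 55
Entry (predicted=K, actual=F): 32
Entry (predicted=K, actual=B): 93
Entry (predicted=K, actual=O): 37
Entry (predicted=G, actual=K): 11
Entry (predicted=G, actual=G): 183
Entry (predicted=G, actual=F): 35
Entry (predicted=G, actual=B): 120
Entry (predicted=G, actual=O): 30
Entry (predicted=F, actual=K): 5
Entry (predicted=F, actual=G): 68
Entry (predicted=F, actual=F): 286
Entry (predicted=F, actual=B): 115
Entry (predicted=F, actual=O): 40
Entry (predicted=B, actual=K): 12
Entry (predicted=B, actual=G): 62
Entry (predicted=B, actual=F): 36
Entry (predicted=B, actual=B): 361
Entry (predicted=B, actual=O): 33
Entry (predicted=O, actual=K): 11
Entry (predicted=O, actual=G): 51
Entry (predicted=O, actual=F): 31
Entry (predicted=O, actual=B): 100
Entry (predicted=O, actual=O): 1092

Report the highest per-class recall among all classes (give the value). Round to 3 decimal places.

0.902

Per-class recall (TP/(TP+FN)):
  K: TP=360, FN=11+5+12+11=39 → 360/399 = 0.9023
  G: TP=183, FN=55+68+62+51=236 → 183/419 = 0.4368
  F: TP=286, FN=32+35+36+31=134 → 286/420 = 0.6810
  B: TP=361, FN=93+120+115+100=428 → 361/789 = 0.4575
  O: TP=1092, FN=37+30+40+33=140 → 1092/1232 = 0.8864
Highest is class 'K' with recall = 0.902.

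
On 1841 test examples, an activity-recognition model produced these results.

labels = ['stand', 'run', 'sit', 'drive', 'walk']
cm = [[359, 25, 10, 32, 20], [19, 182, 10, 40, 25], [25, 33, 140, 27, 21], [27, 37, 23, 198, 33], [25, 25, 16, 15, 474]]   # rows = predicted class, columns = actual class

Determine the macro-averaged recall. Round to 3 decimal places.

Per-class recall (TP/(TP+FN)):
  stand: TP=359, FN=19+25+27+25=96 → 359/455 = 0.7890
  run: TP=182, FN=25+33+37+25=120 → 182/302 = 0.6026
  sit: TP=140, FN=10+10+23+16=59 → 140/199 = 0.7035
  drive: TP=198, FN=32+40+27+15=114 → 198/312 = 0.6346
  walk: TP=474, FN=20+25+21+33=99 → 474/573 = 0.8272
Macro-recall = mean = (0.7890 + 0.6026 + 0.7035 + 0.6346 + 0.8272) / 5 = 0.711

0.711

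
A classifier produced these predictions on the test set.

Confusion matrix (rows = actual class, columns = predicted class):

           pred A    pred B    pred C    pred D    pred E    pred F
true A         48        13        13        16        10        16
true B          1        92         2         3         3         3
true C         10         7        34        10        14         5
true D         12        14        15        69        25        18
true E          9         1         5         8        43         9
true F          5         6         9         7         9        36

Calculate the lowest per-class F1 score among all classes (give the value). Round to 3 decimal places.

0.430

Per-class F1 score (2·TP/(2·TP+FP+FN)):
  A: TP=48, FP=1+10+12+9+5=37, FN=13+13+16+10+16=68 → 96/201 = 0.4776
  B: TP=92, FP=13+7+14+1+6=41, FN=1+2+3+3+3=12 → 184/237 = 0.7764
  C: TP=34, FP=13+2+15+5+9=44, FN=10+7+10+14+5=46 → 68/158 = 0.4304
  D: TP=69, FP=16+3+10+8+7=44, FN=12+14+15+25+18=84 → 138/266 = 0.5188
  E: TP=43, FP=10+3+14+25+9=61, FN=9+1+5+8+9=32 → 86/179 = 0.4804
  F: TP=36, FP=16+3+5+18+9=51, FN=5+6+9+7+9=36 → 72/159 = 0.4528
Lowest is class 'C' with F1 score = 0.430.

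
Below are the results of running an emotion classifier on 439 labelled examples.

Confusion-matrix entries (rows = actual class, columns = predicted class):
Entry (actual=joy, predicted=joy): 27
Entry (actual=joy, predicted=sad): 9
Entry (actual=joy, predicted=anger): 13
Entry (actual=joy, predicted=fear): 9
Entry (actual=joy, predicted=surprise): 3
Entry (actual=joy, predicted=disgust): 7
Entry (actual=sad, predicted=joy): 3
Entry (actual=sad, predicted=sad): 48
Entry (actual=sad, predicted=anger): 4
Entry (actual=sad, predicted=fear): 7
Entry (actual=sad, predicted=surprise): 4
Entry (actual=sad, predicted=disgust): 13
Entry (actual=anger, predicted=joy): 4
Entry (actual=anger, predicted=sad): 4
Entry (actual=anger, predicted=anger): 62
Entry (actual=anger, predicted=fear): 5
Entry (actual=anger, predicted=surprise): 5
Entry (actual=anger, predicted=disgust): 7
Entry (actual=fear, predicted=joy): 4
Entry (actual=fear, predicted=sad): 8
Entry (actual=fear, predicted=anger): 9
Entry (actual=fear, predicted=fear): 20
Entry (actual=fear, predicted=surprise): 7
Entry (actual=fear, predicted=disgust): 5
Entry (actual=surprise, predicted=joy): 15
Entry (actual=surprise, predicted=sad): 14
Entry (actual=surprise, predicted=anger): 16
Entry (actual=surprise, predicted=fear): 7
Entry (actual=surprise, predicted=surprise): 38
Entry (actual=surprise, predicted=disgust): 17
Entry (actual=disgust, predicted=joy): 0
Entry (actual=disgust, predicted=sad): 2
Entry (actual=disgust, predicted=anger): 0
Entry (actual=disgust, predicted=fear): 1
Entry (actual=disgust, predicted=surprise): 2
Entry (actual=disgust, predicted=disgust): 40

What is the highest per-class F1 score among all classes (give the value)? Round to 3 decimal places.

0.649

Per-class F1 score (2·TP/(2·TP+FP+FN)):
  joy: TP=27, FP=3+4+4+15+0=26, FN=9+13+9+3+7=41 → 54/121 = 0.4463
  sad: TP=48, FP=9+4+8+14+2=37, FN=3+4+7+4+13=31 → 96/164 = 0.5854
  anger: TP=62, FP=13+4+9+16+0=42, FN=4+4+5+5+7=25 → 124/191 = 0.6492
  fear: TP=20, FP=9+7+5+7+1=29, FN=4+8+9+7+5=33 → 40/102 = 0.3922
  surprise: TP=38, FP=3+4+5+7+2=21, FN=15+14+16+7+17=69 → 76/166 = 0.4578
  disgust: TP=40, FP=7+13+7+5+17=49, FN=0+2+0+1+2=5 → 80/134 = 0.5970
Highest is class 'anger' with F1 score = 0.649.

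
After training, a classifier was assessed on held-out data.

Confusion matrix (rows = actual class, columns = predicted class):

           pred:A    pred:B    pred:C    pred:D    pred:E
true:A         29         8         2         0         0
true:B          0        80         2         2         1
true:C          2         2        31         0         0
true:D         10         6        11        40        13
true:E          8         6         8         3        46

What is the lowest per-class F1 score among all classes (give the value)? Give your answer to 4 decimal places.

Per-class F1 score (2·TP/(2·TP+FP+FN)):
  A: TP=29, FP=0+2+10+8=20, FN=8+2+0+0=10 → 58/88 = 0.65909
  B: TP=80, FP=8+2+6+6=22, FN=0+2+2+1=5 → 160/187 = 0.85561
  C: TP=31, FP=2+2+11+8=23, FN=2+2+0+0=4 → 62/89 = 0.69663
  D: TP=40, FP=0+2+0+3=5, FN=10+6+11+13=40 → 80/125 = 0.64000
  E: TP=46, FP=0+1+0+13=14, FN=8+6+8+3=25 → 92/131 = 0.70229
Lowest is class 'D' with F1 score = 0.6400.

0.6400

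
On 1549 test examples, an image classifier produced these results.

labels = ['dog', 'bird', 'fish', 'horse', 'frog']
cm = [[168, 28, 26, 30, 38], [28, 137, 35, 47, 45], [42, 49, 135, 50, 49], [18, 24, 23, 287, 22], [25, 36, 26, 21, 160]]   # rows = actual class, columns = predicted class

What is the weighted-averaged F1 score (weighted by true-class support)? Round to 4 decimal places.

0.5672

Per-class F1 score (2·TP/(2·TP+FP+FN)):
  dog: TP=168, FP=28+42+18+25=113, FN=28+26+30+38=122 → 336/571 = 0.58844
  bird: TP=137, FP=28+49+24+36=137, FN=28+35+47+45=155 → 274/566 = 0.48410
  fish: TP=135, FP=26+35+23+26=110, FN=42+49+50+49=190 → 270/570 = 0.47368
  horse: TP=287, FP=30+47+50+21=148, FN=18+24+23+22=87 → 574/809 = 0.70952
  frog: TP=160, FP=38+45+49+22=154, FN=25+36+26+21=108 → 320/582 = 0.54983
Weighted-F1 score = Σ (supportᵢ/N)·F1 scoreᵢ with N=1549: (290/1549)·0.58844 + (292/1549)·0.48410 + (325/1549)·0.47368 + (374/1549)·0.70952 + (268/1549)·0.54983 = 0.5672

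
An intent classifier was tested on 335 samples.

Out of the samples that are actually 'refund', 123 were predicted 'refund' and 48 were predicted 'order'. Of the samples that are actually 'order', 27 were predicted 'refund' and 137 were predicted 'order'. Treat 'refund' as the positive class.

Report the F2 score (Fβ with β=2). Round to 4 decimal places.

Fβ = (1+β²)·TP / ((1+β²)·TP + β²·FN + FP), with β²=4
= 5·123 / (5·123 + 4·48 + 27) = 0.7374

0.7374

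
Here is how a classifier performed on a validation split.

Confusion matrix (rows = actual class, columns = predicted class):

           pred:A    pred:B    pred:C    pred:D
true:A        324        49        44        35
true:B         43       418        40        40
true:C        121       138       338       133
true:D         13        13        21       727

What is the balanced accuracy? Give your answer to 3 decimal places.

Balanced accuracy = mean of per-class recall.
  A: recall = 324/452 = 0.7168
  B: recall = 418/541 = 0.7726
  C: recall = 338/730 = 0.4630
  D: recall = 727/774 = 0.9393
Mean = (0.7168 + 0.7726 + 0.4630 + 0.9393) / 4 = 0.723

0.723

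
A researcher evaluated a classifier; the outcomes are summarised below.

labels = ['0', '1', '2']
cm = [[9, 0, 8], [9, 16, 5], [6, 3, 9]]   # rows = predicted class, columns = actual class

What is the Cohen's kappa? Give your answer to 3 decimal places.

Observed agreement pₒ = trace/N = 34/65 = 0.5231
Expected agreement pₑ = Σ (rowᵢ·colᵢ)/N² = (24·17 + 19·30 + 22·18)/65² = 0.3252
κ = (pₒ − pₑ)/(1 − pₑ) = (0.5231 − 0.3252)/(1 − 0.3252) = 0.293

0.293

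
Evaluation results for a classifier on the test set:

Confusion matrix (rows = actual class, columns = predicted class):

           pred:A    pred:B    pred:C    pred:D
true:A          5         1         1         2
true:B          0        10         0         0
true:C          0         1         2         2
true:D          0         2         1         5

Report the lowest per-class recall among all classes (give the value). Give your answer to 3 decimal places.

0.400

Per-class recall (TP/(TP+FN)):
  A: TP=5, FN=1+1+2=4 → 5/9 = 0.5556
  B: TP=10, FN=0+0+0=0 → 10/10 = 1.0000
  C: TP=2, FN=0+1+2=3 → 2/5 = 0.4000
  D: TP=5, FN=0+2+1=3 → 5/8 = 0.6250
Lowest is class 'C' with recall = 0.400.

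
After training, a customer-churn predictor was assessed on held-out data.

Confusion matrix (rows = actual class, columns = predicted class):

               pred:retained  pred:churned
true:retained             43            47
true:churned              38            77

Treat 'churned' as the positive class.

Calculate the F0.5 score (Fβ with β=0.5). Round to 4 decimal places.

Fβ = (1+β²)·TP / ((1+β²)·TP + β²·FN + FP), with β²=1/4
= 1.25·77 / (1.25·77 + 0.25·38 + 47) = 0.6301

0.6301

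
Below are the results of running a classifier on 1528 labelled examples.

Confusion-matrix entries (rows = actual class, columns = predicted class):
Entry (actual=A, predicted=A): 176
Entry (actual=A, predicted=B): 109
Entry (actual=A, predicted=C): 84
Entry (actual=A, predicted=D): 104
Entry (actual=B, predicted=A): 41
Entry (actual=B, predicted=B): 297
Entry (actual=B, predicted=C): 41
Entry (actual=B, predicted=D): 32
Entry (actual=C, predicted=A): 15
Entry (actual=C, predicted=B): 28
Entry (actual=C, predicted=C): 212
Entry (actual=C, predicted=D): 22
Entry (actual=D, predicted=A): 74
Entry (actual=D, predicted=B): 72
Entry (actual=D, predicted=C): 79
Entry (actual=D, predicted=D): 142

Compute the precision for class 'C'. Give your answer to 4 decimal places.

0.5096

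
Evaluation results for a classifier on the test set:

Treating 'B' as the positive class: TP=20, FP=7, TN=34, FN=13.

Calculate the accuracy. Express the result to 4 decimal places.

Accuracy = (TP+TN)/N = (20+34)/74 = 0.7297

0.7297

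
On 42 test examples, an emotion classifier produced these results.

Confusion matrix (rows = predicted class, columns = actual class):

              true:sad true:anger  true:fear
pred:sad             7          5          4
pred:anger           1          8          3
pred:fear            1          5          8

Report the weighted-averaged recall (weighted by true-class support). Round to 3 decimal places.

Per-class recall (TP/(TP+FN)):
  sad: TP=7, FN=1+1=2 → 7/9 = 0.7778
  anger: TP=8, FN=5+5=10 → 8/18 = 0.4444
  fear: TP=8, FN=4+3=7 → 8/15 = 0.5333
Weighted-recall = Σ (supportᵢ/N)·recallᵢ with N=42: (9/42)·0.7778 + (18/42)·0.4444 + (15/42)·0.5333 = 0.548

0.548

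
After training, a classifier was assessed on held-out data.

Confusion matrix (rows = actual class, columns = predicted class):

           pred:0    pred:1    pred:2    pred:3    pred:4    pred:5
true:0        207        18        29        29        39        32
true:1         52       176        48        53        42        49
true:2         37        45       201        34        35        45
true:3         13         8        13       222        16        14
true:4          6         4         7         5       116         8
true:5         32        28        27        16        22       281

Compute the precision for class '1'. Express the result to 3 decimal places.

0.631

One-vs-rest for '1': TP = diagonal; FP = other classes predicted '1'; FN = '1' predicted as other.
precision = TP/(TP+FP).
1: TP=176, FP=18+45+8+4+28=103 → 176/279 = 0.6308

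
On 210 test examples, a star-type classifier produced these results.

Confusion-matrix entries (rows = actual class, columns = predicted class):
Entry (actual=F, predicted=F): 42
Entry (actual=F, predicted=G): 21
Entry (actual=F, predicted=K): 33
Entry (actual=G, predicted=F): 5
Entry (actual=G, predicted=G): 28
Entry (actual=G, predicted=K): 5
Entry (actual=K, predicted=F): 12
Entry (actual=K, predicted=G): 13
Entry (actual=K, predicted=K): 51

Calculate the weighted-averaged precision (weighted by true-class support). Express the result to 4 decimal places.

0.6145

Per-class precision (TP/(TP+FP)):
  F: TP=42, FP=5+12=17 → 42/59 = 0.71186
  G: TP=28, FP=21+13=34 → 28/62 = 0.45161
  K: TP=51, FP=33+5=38 → 51/89 = 0.57303
Weighted-precision = Σ (supportᵢ/N)·precisionᵢ with N=210: (96/210)·0.71186 + (38/210)·0.45161 + (76/210)·0.57303 = 0.6145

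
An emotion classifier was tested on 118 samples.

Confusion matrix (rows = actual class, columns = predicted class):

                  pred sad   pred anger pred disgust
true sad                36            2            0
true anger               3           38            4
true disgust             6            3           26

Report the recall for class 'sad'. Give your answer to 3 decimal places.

0.947

Treat 'sad' as positive and all other classes as negative.
recall = TP/(TP+FN).
sad: TP=36, FN=2+0=2 → 36/38 = 0.9474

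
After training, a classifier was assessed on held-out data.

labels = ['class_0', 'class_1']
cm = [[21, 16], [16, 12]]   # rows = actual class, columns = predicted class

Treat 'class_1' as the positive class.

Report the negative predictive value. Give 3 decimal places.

0.568

NPV = TN/(TN+FN) = 21/(21+16) = 0.568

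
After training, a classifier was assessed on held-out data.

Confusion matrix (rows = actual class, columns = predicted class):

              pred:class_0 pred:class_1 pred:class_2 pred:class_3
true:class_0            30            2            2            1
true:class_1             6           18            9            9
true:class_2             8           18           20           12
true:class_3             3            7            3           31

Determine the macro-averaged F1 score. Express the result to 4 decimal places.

Per-class F1 score (2·TP/(2·TP+FP+FN)):
  class_0: TP=30, FP=6+8+3=17, FN=2+2+1=5 → 60/82 = 0.73171
  class_1: TP=18, FP=2+18+7=27, FN=6+9+9=24 → 36/87 = 0.41379
  class_2: TP=20, FP=2+9+3=14, FN=8+18+12=38 → 40/92 = 0.43478
  class_3: TP=31, FP=1+9+12=22, FN=3+7+3=13 → 62/97 = 0.63918
Macro-F1 score = mean = (0.73171 + 0.41379 + 0.43478 + 0.63918) / 4 = 0.5549

0.5549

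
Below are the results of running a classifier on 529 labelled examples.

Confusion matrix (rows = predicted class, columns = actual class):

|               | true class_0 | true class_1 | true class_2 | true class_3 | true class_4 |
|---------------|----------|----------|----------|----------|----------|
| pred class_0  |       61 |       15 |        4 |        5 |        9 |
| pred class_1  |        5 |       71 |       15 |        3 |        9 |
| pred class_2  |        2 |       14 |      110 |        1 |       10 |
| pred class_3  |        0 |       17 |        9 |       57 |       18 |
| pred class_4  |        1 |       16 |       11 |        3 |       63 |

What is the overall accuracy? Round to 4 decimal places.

0.6843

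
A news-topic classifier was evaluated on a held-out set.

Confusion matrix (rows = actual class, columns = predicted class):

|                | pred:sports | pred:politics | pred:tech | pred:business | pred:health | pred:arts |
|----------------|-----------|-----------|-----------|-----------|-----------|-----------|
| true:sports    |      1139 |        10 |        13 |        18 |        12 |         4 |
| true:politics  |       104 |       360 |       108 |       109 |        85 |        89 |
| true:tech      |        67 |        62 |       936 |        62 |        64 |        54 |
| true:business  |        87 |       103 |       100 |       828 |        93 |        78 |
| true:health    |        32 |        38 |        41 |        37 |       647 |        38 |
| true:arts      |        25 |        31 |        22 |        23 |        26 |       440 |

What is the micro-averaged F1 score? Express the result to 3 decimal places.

0.727

Micro-averaging pools counts across classes: ΣTP=4350, ΣFP=1635, ΣFN=1635.
Micro-F1 score = 2·TP/(2·TP+FP+FN) on pooled counts = 0.727 (equals overall accuracy in single-label multiclass).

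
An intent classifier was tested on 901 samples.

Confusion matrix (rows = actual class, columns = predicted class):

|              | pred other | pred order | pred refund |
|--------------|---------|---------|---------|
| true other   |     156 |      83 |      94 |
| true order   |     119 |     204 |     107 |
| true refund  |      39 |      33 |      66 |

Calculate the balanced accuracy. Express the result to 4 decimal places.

Balanced accuracy = mean of per-class recall.
  other: recall = 156/333 = 0.46847
  order: recall = 204/430 = 0.47442
  refund: recall = 66/138 = 0.47826
Mean = (0.46847 + 0.47442 + 0.47826) / 3 = 0.4737

0.4737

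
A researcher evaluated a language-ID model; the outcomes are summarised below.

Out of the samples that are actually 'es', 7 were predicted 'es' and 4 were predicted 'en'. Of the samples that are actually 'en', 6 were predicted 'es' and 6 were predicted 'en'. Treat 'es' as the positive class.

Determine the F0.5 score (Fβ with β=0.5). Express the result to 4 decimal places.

Fβ = (1+β²)·TP / ((1+β²)·TP + β²·FN + FP), with β²=1/4
= 1.25·7 / (1.25·7 + 0.25·4 + 6) = 0.5556

0.5556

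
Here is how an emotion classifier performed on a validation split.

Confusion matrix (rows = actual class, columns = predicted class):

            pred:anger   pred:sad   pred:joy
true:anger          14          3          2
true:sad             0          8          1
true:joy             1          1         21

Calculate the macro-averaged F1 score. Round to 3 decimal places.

0.826

Per-class F1 score (2·TP/(2·TP+FP+FN)):
  anger: TP=14, FP=0+1=1, FN=3+2=5 → 28/34 = 0.8235
  sad: TP=8, FP=3+1=4, FN=0+1=1 → 16/21 = 0.7619
  joy: TP=21, FP=2+1=3, FN=1+1=2 → 42/47 = 0.8936
Macro-F1 score = mean = (0.8235 + 0.7619 + 0.8936) / 3 = 0.826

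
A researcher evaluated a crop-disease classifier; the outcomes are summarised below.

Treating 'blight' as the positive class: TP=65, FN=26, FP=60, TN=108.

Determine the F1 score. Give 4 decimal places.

Precision = TP/(TP+FP) = 65/125 = 0.5200
Recall = TP/(TP+FN) = 65/91 = 0.7143
F1 = 2·TP/(2·TP+FP+FN) = 130/216 = 0.6019

0.6019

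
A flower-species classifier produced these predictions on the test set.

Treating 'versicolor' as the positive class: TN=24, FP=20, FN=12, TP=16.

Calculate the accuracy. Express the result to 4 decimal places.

Accuracy = (TP+TN)/N = (16+24)/72 = 0.5556

0.5556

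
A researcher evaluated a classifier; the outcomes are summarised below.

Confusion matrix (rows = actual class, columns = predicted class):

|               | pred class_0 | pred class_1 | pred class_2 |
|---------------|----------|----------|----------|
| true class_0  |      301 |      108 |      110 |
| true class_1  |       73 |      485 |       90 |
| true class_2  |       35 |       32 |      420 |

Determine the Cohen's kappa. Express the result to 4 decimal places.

Observed agreement pₒ = trace/N = 1206/1654 = 0.72914
Expected agreement pₑ = Σ (rowᵢ·colᵢ)/N² = (519·409 + 648·625 + 487·620)/1654² = 0.33600
κ = (pₒ − pₑ)/(1 − pₑ) = (0.72914 − 0.33600)/(1 − 0.33600) = 0.5921

0.5921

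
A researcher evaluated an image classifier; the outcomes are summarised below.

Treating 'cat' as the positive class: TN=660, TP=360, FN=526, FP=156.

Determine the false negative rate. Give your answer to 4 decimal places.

0.5937

FNR = FN/(FN+TP) = 526/(526+360) = 0.5937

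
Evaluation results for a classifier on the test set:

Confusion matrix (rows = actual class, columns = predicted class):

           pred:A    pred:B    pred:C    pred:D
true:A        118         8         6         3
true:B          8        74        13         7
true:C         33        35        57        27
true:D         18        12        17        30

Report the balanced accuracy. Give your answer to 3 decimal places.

0.591

Balanced accuracy = mean of per-class recall.
  A: recall = 118/135 = 0.8741
  B: recall = 74/102 = 0.7255
  C: recall = 57/152 = 0.3750
  D: recall = 30/77 = 0.3896
Mean = (0.8741 + 0.7255 + 0.3750 + 0.3896) / 4 = 0.591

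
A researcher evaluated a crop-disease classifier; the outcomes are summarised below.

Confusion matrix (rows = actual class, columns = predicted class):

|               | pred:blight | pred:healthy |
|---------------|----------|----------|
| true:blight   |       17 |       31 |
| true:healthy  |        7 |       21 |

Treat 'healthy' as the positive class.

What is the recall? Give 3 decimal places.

Recall = TP/(TP+FN) = 21/(21+7) = 21/28 = 0.750

0.750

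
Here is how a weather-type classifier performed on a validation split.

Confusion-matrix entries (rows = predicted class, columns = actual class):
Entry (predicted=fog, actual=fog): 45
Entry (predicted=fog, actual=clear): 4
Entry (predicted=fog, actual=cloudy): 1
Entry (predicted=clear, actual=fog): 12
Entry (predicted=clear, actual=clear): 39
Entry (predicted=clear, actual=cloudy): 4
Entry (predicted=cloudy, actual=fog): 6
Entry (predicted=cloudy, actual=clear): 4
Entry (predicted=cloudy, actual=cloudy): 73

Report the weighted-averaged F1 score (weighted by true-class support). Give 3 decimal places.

Per-class F1 score (2·TP/(2·TP+FP+FN)):
  fog: TP=45, FP=4+1=5, FN=12+6=18 → 90/113 = 0.7965
  clear: TP=39, FP=12+4=16, FN=4+4=8 → 78/102 = 0.7647
  cloudy: TP=73, FP=6+4=10, FN=1+4=5 → 146/161 = 0.9068
Weighted-F1 score = Σ (supportᵢ/N)·F1 scoreᵢ with N=188: (63/188)·0.7965 + (47/188)·0.7647 + (78/188)·0.9068 = 0.834

0.834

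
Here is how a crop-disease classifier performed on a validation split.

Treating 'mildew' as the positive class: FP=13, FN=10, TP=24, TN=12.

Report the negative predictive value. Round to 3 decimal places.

0.545

NPV = TN/(TN+FN) = 12/(12+10) = 0.545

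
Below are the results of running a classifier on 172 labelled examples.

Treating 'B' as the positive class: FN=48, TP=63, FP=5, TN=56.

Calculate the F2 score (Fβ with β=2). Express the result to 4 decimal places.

Fβ = (1+β²)·TP / ((1+β²)·TP + β²·FN + FP), with β²=4
= 5·63 / (5·63 + 4·48 + 5) = 0.6152

0.6152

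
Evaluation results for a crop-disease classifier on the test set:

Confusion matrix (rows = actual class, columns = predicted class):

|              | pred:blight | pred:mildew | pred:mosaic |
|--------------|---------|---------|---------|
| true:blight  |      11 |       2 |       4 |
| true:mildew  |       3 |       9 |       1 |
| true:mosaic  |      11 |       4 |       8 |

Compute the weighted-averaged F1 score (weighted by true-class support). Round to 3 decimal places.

0.519

Per-class F1 score (2·TP/(2·TP+FP+FN)):
  blight: TP=11, FP=3+11=14, FN=2+4=6 → 22/42 = 0.5238
  mildew: TP=9, FP=2+4=6, FN=3+1=4 → 18/28 = 0.6429
  mosaic: TP=8, FP=4+1=5, FN=11+4=15 → 16/36 = 0.4444
Weighted-F1 score = Σ (supportᵢ/N)·F1 scoreᵢ with N=53: (17/53)·0.5238 + (13/53)·0.6429 + (23/53)·0.4444 = 0.519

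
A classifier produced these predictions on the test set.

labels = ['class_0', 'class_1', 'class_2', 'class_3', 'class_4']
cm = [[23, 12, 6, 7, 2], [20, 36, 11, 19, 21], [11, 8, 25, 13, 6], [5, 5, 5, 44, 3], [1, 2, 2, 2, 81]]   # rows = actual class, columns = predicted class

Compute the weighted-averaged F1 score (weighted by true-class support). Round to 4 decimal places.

Per-class F1 score (2·TP/(2·TP+FP+FN)):
  class_0: TP=23, FP=20+11+5+1=37, FN=12+6+7+2=27 → 46/110 = 0.41818
  class_1: TP=36, FP=12+8+5+2=27, FN=20+11+19+21=71 → 72/170 = 0.42353
  class_2: TP=25, FP=6+11+5+2=24, FN=11+8+13+6=38 → 50/112 = 0.44643
  class_3: TP=44, FP=7+19+13+2=41, FN=5+5+5+3=18 → 88/147 = 0.59864
  class_4: TP=81, FP=2+21+6+3=32, FN=1+2+2+2=7 → 162/201 = 0.80597
Weighted-F1 score = Σ (supportᵢ/N)·F1 scoreᵢ with N=370: (50/370)·0.41818 + (107/370)·0.42353 + (63/370)·0.44643 + (62/370)·0.59864 + (88/370)·0.80597 = 0.5470

0.5470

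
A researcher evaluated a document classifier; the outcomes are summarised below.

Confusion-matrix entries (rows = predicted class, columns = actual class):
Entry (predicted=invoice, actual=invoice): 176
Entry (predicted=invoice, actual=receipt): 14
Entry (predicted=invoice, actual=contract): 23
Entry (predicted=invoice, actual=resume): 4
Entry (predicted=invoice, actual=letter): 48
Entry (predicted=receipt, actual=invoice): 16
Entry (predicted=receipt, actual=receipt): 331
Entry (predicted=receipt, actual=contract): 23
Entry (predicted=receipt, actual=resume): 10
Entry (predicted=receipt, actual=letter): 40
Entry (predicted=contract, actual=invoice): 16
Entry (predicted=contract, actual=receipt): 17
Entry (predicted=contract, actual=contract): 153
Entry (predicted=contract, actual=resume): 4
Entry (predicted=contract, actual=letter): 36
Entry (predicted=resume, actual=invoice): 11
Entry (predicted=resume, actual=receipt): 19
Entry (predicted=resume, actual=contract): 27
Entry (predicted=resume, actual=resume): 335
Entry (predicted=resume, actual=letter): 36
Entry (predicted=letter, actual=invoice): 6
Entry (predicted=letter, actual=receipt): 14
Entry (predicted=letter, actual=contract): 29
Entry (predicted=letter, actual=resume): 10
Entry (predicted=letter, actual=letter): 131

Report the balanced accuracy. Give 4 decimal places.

Balanced accuracy = mean of per-class recall.
  invoice: recall = 176/225 = 0.78222
  receipt: recall = 331/395 = 0.83797
  contract: recall = 153/255 = 0.60000
  resume: recall = 335/363 = 0.92287
  letter: recall = 131/291 = 0.45017
Mean = (0.78222 + 0.83797 + 0.60000 + 0.92287 + 0.45017) / 5 = 0.7186

0.7186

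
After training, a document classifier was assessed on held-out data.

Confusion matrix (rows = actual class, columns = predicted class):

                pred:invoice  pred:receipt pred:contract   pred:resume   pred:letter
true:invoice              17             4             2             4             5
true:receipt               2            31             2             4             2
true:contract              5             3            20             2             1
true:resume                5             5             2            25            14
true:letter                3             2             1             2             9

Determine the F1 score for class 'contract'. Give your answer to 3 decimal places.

Treat 'contract' as positive and all other classes as negative.
F1 score = 2·TP/(2·TP+FP+FN).
contract: TP=20, FP=2+2+2+1=7, FN=5+3+2+1=11 → 40/58 = 0.6897

0.690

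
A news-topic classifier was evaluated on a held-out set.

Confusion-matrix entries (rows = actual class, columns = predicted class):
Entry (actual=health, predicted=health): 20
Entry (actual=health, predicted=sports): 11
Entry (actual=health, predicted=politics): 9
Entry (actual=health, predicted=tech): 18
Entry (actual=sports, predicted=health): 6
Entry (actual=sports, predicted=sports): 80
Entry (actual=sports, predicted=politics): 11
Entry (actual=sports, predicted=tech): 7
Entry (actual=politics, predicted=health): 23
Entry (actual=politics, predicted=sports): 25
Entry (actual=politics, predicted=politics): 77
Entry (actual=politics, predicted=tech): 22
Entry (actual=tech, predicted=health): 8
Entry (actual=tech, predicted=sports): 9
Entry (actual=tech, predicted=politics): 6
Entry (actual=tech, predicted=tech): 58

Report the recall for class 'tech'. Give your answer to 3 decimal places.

Take TP from the diagonal, FP from the rest of the 'tech' prediction marginal, FN from the rest of the 'tech' actual marginal.
recall = TP/(TP+FN).
tech: TP=58, FN=8+9+6=23 → 58/81 = 0.7160

0.716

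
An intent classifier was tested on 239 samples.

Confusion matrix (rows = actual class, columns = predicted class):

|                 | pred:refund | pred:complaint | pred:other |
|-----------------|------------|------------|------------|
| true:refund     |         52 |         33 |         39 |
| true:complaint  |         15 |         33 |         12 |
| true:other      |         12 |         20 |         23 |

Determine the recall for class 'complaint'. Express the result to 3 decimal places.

0.550

Treat 'complaint' as positive and all other classes as negative.
recall = TP/(TP+FN).
complaint: TP=33, FN=15+12=27 → 33/60 = 0.5500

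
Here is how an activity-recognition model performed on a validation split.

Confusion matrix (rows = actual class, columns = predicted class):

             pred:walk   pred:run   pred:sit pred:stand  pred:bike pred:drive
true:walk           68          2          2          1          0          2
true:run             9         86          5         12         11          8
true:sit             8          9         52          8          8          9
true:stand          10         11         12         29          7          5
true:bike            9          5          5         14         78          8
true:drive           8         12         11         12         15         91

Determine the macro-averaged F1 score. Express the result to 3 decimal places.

0.614

Per-class F1 score (2·TP/(2·TP+FP+FN)):
  walk: TP=68, FP=9+8+10+9+8=44, FN=2+2+1+0+2=7 → 136/187 = 0.7273
  run: TP=86, FP=2+9+11+5+12=39, FN=9+5+12+11+8=45 → 172/256 = 0.6719
  sit: TP=52, FP=2+5+12+5+11=35, FN=8+9+8+8+9=42 → 104/181 = 0.5746
  stand: TP=29, FP=1+12+8+14+12=47, FN=10+11+12+7+5=45 → 58/150 = 0.3867
  bike: TP=78, FP=0+11+8+7+15=41, FN=9+5+5+14+8=41 → 156/238 = 0.6555
  drive: TP=91, FP=2+8+9+5+8=32, FN=8+12+11+12+15=58 → 182/272 = 0.6691
Macro-F1 score = mean = (0.7273 + 0.6719 + 0.5746 + 0.3867 + 0.6555 + 0.6691) / 6 = 0.614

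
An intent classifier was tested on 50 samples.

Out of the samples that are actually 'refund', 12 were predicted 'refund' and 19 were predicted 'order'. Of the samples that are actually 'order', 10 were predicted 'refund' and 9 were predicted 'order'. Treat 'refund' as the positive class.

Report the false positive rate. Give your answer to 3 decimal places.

FPR = FP/(FP+TN) = 10/(10+9) = 0.526

0.526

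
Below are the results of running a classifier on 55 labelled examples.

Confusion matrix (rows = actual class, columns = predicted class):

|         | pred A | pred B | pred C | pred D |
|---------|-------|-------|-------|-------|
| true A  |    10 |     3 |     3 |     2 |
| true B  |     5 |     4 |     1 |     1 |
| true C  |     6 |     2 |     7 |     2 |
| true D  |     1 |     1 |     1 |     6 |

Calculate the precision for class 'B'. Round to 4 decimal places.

0.4000

precision = TP/(TP+FP).
B: TP=4, FP=3+2+1=6 → 4/10 = 0.40000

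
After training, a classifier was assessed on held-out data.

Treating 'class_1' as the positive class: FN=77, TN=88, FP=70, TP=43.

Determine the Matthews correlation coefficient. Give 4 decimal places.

-0.0854

MCC = (TP·TN − FP·FN) / √((TP+FP)(TP+FN)(TN+FP)(TN+FN))
Numerator = 43·88 − 70·77 = -1606
Denominator = √(113·120·158·165) = √353509200 = 18801.8403
MCC = -1606 / 18801.8403 = -0.0854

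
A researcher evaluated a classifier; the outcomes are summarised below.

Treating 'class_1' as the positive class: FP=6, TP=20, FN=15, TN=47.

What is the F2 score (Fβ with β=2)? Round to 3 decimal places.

0.602

Fβ = (1+β²)·TP / ((1+β²)·TP + β²·FN + FP), with β²=4
= 5·20 / (5·20 + 4·15 + 6) = 0.602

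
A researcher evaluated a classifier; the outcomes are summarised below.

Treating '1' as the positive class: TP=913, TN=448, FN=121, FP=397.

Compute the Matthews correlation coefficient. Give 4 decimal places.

MCC = (TP·TN − FP·FN) / √((TP+FP)(TP+FN)(TN+FP)(TN+FN))
Numerator = 913·448 − 397·121 = 360987
Denominator = √(1310·1034·845·569) = √651269604700 = 807012.7661
MCC = 360987 / 807012.7661 = 0.4473

0.4473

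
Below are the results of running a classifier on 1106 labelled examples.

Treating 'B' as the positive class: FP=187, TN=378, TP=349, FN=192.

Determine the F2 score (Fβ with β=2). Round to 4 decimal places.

0.6463

Fβ = (1+β²)·TP / ((1+β²)·TP + β²·FN + FP), with β²=4
= 5·349 / (5·349 + 4·192 + 187) = 0.6463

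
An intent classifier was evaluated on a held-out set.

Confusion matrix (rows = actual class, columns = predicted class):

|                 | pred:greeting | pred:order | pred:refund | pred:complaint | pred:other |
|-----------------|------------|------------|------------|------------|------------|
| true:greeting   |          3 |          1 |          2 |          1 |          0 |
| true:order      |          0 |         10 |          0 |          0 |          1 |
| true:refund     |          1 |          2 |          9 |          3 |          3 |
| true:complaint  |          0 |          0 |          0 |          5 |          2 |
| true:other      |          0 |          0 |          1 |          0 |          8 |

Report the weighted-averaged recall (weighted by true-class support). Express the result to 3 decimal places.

0.673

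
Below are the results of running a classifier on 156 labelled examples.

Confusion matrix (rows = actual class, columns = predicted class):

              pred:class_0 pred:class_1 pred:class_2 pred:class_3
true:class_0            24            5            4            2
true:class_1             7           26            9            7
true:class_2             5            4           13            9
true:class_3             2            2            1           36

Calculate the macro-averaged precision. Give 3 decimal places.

0.621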